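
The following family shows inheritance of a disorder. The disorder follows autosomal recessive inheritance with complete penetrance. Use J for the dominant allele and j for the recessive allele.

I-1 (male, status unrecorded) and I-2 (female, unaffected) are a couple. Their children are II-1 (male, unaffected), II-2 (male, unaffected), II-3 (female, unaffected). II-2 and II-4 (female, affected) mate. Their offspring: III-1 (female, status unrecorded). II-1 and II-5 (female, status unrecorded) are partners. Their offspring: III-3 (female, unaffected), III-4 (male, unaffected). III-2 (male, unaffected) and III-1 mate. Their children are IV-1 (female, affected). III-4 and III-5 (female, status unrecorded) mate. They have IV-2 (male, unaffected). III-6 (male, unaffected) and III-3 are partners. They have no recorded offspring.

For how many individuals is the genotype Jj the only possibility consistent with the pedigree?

Obligate heterozygotes: III-2 is unaffected so carries J and passed j to IV-1 (jj), so III-2 is Jj.
Every other individual is either homozygous by phenotype or has at least one consistent homozygous assignment, so the count is 1.

1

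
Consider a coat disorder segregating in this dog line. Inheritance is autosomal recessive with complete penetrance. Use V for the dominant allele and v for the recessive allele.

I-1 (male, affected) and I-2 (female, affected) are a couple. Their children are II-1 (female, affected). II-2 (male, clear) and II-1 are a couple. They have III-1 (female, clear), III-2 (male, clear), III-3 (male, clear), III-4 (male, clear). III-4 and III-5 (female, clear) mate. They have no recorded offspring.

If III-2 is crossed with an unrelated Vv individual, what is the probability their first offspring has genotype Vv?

III-2 is clear so carries V and received v from II-1 (vv), so III-2 is Vv.
The cross gives 1/4 VV : 1/2 Vv : 1/4 vv, so P(offspring has genotype Vv) = 1/2.

1/2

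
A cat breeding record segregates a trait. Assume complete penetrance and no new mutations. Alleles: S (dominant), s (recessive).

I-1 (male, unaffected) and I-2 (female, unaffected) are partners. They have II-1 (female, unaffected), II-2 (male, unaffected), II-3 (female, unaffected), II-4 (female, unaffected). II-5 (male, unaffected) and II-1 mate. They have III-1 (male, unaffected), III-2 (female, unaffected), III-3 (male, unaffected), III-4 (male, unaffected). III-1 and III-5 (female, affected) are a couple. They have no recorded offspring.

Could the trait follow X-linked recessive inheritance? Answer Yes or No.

A consistent assignment under X-linked recessive exists: I-1 X^S Y, I-2 X^S X^S, II-1 X^S X^S, II-2 X^S Y, II-3 X^S X^S, II-4 X^S X^S, II-5 X^S Y, III-1 X^S Y, III-2 X^S X^S, III-3 X^S Y, III-4 X^S Y, III-5 X^s X^s.
In this assignment every recorded phenotype matches its genotype and every non-founder's genotype is obtainable from its parents' genotypes, so the pedigree is consistent.

Yes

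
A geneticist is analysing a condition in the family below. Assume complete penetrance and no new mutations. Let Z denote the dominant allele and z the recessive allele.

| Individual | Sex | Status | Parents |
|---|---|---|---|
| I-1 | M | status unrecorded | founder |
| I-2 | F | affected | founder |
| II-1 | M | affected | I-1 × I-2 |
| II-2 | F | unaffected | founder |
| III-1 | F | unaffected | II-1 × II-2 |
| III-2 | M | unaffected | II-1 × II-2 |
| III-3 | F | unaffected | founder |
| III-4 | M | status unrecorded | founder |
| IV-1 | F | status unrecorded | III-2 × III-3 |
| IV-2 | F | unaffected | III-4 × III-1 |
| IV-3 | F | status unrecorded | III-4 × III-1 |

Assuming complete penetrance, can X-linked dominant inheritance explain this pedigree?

No

Under X-linked dominant, III-1 (unaffected, female) cannot arise from II-1 (affected) × II-2 (unaffected).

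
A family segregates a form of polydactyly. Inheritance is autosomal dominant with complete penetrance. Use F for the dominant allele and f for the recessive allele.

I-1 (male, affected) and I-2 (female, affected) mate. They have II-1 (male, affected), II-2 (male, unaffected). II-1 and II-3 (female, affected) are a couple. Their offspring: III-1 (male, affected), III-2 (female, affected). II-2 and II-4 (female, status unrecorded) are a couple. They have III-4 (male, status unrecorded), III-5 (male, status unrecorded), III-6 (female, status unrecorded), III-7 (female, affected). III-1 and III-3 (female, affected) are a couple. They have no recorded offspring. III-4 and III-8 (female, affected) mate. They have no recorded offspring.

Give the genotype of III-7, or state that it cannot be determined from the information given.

Ff

From phenotype alone, III-7 is FF or Ff.
III-7 is affected so carries F and received f from II-2 (ff), so III-7 is Ff.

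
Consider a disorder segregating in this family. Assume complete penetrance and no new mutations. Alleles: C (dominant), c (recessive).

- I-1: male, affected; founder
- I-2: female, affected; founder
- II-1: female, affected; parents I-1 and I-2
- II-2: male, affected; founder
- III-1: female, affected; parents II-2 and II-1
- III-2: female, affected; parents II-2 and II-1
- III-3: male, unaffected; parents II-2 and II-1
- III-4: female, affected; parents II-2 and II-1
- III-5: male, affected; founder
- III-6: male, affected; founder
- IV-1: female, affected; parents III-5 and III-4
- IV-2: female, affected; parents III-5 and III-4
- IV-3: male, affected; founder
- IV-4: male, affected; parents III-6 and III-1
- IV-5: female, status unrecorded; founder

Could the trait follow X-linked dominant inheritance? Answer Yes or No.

A consistent assignment under X-linked dominant exists: I-1 X^C Y, I-2 X^C X^c, II-1 X^C X^c, II-2 X^C Y, III-1 X^C X^C, III-2 X^C X^C, III-3 X^c Y, III-4 X^C X^C, III-5 X^C Y, III-6 X^C Y, IV-1 X^C X^C, IV-2 X^C X^C, IV-3 X^C Y, IV-4 X^C Y, IV-5 X^C X^C.
In this assignment every recorded phenotype matches its genotype and every non-founder's genotype is obtainable from its parents' genotypes, so the pedigree is consistent.

Yes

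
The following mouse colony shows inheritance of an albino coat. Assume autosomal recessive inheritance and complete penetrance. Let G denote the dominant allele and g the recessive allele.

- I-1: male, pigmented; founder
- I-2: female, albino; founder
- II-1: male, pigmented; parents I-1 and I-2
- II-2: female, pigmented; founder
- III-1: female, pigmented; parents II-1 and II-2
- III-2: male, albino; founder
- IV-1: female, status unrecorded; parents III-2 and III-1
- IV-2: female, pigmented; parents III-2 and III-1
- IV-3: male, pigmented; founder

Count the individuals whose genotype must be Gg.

Obligate heterozygotes: II-1 is pigmented so carries G and received g from I-2 (gg), so II-1 is Gg; IV-2 is pigmented so carries G and received g from III-2 (gg), so IV-2 is Gg.
Every other individual is either homozygous by phenotype or has at least one consistent homozygous assignment, so the count is 2.

2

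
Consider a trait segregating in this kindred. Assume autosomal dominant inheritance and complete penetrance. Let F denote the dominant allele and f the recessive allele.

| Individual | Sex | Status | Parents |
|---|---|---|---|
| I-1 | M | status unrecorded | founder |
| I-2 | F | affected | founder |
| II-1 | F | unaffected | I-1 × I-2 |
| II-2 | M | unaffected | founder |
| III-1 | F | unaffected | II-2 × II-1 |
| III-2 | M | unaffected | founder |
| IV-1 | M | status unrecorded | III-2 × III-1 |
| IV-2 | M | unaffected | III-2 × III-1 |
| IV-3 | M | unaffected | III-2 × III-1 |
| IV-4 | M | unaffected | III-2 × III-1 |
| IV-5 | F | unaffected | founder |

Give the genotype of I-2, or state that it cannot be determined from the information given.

From phenotype alone, I-2 is FF or Ff.
I-2 is affected so carries F and passed f to II-1 (ff), so I-2 is Ff.

Ff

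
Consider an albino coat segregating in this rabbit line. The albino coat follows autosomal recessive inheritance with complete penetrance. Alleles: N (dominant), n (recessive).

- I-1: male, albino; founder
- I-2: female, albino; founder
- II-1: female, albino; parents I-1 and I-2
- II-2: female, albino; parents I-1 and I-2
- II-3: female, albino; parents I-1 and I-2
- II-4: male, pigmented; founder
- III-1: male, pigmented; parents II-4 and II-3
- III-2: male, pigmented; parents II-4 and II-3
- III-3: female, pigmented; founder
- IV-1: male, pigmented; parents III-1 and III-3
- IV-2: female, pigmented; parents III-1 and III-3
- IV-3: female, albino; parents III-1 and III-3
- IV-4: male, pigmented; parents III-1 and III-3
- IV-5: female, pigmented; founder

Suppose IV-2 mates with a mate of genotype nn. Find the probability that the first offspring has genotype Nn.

2/3

III-1 is pigmented so carries N and received n from II-3 (nn), so III-1 is Nn.
III-3 is pigmented so carries N and passed n to IV-3 (nn), so III-3 is Nn.
IV-2 is a pigmented offspring of III-1 (Nn) × III-3 (Nn), whose cross gives 1/4 NN : 1/2 Nn : 1/4 nn; conditioning on being pigmented, IV-2 is NN with probability 1/3, Nn with probability 2/3.
Summing over parental genotype combinations, P(offspring has genotype Nn) = 1/3·1 + 2/3·1/2 = 2/3.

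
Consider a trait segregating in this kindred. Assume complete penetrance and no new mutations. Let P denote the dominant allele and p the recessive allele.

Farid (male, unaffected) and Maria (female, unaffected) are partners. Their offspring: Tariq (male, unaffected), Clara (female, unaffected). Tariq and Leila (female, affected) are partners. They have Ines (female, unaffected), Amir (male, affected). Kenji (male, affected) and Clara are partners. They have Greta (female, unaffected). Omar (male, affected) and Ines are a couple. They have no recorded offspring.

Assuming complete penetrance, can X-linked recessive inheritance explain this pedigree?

A consistent assignment under X-linked recessive exists: Farid X^P Y, Maria X^P X^P, Tariq X^P Y, Clara X^P X^P, Leila X^p X^p, Kenji X^p Y, Ines X^P X^p, Amir X^p Y, Omar X^p Y, Greta X^P X^p.
In this assignment every recorded phenotype matches its genotype and every non-founder's genotype is obtainable from its parents' genotypes, so the pedigree is consistent.

Yes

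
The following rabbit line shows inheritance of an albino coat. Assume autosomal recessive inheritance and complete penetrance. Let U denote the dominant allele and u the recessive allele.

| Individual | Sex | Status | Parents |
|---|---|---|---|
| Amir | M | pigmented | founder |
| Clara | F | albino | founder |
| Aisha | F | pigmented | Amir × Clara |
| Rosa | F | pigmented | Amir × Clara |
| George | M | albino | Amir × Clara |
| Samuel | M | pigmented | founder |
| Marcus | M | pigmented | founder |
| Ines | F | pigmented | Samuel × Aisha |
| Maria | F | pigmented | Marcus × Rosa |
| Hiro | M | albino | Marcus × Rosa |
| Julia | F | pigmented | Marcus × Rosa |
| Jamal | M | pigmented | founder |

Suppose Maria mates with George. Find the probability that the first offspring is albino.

1/3

Marcus is pigmented so carries U and passed u to Hiro (uu), so Marcus is Uu.
Rosa is pigmented so carries U and received u from Clara (uu), so Rosa is Uu.
Maria is a pigmented offspring of Marcus (Uu) × Rosa (Uu), whose cross gives 1/4 UU : 1/2 Uu : 1/4 uu; conditioning on being pigmented, Maria is UU with probability 1/3, Uu with probability 2/3.
George is albino, so George is uu.
Summing over parental genotype combinations, P(offspring is albino) = 2/3·1/2 = 1/3.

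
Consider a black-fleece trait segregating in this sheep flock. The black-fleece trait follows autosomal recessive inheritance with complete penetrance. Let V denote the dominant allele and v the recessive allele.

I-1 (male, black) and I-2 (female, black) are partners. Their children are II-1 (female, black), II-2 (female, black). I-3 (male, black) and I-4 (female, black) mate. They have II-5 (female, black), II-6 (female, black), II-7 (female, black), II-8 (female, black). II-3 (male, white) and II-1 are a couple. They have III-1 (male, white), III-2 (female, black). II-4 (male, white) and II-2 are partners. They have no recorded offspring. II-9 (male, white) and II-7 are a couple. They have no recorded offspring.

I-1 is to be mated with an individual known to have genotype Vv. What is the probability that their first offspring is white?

I-1 is black, so I-1 is vv.
The cross gives 1/2 Vv : 1/2 vv, so P(offspring is white) = 1/2.

1/2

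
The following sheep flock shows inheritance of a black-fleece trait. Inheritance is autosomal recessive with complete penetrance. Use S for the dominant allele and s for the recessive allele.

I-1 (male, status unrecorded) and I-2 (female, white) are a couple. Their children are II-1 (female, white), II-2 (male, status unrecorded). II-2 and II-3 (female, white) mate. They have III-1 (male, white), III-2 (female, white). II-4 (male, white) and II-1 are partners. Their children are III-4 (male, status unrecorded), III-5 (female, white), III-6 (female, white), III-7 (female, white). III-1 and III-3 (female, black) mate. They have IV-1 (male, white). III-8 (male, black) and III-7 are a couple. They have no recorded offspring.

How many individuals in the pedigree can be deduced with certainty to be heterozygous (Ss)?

1

Obligate heterozygotes: IV-1 is white so carries S and received s from III-3 (ss), so IV-1 is Ss.
Every other individual is either homozygous by phenotype or has at least one consistent homozygous assignment, so the count is 1.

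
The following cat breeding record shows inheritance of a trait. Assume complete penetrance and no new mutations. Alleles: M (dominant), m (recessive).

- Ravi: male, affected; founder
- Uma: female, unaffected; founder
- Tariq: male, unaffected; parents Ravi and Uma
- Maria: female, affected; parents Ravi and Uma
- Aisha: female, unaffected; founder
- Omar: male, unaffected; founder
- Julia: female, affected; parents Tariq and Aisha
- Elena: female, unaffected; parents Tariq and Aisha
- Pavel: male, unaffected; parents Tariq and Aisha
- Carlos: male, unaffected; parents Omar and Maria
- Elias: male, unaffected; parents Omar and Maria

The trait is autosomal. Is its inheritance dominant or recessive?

recessive

Tariq and Aisha are both unaffected yet have an affected child Julia. Under dominance, an affected child requires at least one affected parent, so the trait cannot be dominant.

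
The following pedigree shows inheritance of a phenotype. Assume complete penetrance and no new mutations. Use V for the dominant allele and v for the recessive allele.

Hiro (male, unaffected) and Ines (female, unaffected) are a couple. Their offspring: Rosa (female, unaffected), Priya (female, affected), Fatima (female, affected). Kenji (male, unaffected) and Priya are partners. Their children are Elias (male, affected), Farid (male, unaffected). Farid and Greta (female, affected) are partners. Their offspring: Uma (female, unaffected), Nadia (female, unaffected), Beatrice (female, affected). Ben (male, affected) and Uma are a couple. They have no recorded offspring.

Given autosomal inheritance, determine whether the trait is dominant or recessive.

recessive

Hiro and Ines are both unaffected yet have an affected child Priya. Under dominance, an affected child requires at least one affected parent, so the trait cannot be dominant.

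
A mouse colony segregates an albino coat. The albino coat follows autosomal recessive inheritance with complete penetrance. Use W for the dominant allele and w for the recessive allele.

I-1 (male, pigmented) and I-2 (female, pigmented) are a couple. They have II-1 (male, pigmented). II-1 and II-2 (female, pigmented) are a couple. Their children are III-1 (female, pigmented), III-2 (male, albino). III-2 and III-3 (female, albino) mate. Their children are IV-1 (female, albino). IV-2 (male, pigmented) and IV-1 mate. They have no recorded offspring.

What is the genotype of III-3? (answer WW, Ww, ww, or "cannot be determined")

III-3 is albino, so III-3 is ww.

ww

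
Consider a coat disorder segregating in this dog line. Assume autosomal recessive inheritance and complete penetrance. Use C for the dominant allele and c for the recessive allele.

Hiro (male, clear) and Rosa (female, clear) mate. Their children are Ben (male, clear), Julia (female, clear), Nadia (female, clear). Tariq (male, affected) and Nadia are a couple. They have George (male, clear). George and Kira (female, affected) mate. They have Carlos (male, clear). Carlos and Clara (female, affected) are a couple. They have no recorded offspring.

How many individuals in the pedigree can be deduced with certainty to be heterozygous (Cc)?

2

Obligate heterozygotes: George is clear so carries C and received c from Tariq (cc), so George is Cc; Carlos is clear so carries C and received c from Kira (cc), so Carlos is Cc.
Every other individual is either homozygous by phenotype or has at least one consistent homozygous assignment, so the count is 2.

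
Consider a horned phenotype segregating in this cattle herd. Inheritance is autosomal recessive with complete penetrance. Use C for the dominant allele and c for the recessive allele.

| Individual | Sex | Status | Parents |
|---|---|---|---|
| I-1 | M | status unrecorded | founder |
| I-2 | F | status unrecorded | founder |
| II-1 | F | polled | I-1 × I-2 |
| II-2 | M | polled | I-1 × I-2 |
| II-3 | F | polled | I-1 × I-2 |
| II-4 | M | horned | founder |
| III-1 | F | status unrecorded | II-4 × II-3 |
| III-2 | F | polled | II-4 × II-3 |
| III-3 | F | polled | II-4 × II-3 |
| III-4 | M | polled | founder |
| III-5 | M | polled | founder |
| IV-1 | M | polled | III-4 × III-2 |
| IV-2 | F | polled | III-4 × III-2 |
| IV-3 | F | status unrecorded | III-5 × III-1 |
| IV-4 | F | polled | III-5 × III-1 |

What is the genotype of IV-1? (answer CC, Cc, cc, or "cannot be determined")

cannot be determined

IV-1's phenotype allows CC or Cc, and no parent or child forces a single allele at both positions; consistent genotype assignments exist with IV-1 as CC or Cc.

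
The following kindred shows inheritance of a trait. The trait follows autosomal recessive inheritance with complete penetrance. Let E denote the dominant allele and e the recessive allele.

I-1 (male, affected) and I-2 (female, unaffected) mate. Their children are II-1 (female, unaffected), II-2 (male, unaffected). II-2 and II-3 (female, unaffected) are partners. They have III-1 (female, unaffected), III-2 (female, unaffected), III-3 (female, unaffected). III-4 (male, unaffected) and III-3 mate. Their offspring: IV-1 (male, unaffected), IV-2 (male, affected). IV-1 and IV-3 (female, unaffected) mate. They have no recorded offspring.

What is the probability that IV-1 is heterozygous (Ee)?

III-4 is unaffected so carries E and passed e to IV-2 (ee), so III-4 is Ee.
III-3 is unaffected so carries E and passed e to IV-2 (ee), so III-3 is Ee.
Their cross gives offspring ratios 1/4 EE : 1/2 Ee : 1/4 ee. Conditioning on IV-1 being unaffected, P(Ee) = 1/2 / 3/4 = 2/3.

2/3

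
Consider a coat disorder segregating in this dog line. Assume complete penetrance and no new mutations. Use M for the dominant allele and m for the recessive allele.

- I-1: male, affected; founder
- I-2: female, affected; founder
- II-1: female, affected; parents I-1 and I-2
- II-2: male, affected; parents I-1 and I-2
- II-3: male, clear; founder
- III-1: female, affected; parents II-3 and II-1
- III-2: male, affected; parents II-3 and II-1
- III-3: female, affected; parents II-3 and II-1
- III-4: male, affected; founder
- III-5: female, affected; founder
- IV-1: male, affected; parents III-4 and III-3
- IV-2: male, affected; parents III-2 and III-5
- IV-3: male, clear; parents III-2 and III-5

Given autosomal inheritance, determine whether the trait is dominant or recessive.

dominant

III-2 and III-5 are both affected yet have a clear child IV-3. Under a recessive model two affected parents are homozygous and every child would be affected, so the trait cannot be recessive.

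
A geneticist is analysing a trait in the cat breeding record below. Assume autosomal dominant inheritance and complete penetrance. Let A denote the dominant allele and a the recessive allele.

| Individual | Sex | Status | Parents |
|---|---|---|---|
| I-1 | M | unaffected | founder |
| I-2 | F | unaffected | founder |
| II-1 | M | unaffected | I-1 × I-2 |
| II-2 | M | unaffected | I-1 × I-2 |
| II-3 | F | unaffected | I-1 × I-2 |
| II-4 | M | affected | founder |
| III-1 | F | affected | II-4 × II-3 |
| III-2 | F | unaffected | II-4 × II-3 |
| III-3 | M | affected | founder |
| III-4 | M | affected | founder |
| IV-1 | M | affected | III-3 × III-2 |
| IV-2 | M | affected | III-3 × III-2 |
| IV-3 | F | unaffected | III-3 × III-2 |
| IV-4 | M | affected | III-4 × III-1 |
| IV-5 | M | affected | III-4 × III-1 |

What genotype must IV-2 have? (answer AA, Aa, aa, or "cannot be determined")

Aa

From phenotype alone, IV-2 is AA or Aa.
IV-2 is affected so carries A and received a from III-2 (aa), so IV-2 is Aa.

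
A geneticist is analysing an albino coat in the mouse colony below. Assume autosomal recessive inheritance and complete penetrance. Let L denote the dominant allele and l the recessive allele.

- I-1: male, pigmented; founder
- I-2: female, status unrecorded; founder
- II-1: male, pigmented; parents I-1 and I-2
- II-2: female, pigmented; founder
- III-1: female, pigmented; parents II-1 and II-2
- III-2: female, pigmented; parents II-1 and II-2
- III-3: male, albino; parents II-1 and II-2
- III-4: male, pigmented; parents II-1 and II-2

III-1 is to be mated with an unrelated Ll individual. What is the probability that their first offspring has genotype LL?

II-1 is pigmented so carries L and passed l to III-3 (ll), so II-1 is Ll.
II-2 is pigmented so carries L and passed l to III-3 (ll), so II-2 is Ll.
III-1 is a pigmented offspring of II-1 (Ll) × II-2 (Ll), whose cross gives 1/4 LL : 1/2 Ll : 1/4 ll; conditioning on being pigmented, III-1 is LL with probability 1/3, Ll with probability 2/3.
Summing over parental genotype combinations, P(offspring has genotype LL) = 1/3·1/2 + 2/3·1/4 = 1/3.

1/3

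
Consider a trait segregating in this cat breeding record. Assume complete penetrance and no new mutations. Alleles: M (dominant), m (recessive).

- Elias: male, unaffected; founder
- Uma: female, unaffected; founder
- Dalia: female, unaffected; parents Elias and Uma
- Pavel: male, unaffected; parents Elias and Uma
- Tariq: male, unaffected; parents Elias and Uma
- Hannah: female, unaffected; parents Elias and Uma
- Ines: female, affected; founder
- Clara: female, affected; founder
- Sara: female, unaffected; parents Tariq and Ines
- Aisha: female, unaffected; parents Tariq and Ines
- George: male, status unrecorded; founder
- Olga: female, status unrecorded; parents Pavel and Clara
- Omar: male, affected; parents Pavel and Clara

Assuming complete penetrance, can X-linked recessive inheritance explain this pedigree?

Yes

A consistent assignment under X-linked recessive exists: Elias X^M Y, Uma X^M X^M, Dalia X^M X^M, Pavel X^M Y, Tariq X^M Y, Hannah X^M X^M, Ines X^m X^m, Clara X^m X^m, Sara X^M X^m, Aisha X^M X^m, George X^M Y, Olga X^M X^m, Omar X^m Y.
In this assignment every recorded phenotype matches its genotype and every non-founder's genotype is obtainable from its parents' genotypes, so the pedigree is consistent.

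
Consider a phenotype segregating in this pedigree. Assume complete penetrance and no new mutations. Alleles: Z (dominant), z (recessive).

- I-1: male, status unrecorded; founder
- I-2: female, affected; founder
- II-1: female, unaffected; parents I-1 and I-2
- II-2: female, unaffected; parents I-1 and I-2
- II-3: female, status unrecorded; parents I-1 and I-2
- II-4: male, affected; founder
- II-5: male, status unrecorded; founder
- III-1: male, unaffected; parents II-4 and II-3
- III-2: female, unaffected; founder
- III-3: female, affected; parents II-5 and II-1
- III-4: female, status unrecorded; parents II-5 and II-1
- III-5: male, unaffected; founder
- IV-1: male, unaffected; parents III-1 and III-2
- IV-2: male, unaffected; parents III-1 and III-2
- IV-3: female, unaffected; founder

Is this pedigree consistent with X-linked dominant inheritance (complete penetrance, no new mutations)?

Yes

A consistent assignment under X-linked dominant exists: I-1 X^z Y, I-2 X^Z X^z, II-1 X^z X^z, II-2 X^z X^z, II-3 X^Z X^z, II-4 X^Z Y, II-5 X^Z Y, III-1 X^z Y, III-2 X^z X^z, III-3 X^Z X^z, III-4 X^Z X^z, III-5 X^z Y, IV-1 X^z Y, IV-2 X^z Y, IV-3 X^z X^z.
In this assignment every recorded phenotype matches its genotype and every non-founder's genotype is obtainable from its parents' genotypes, so the pedigree is consistent.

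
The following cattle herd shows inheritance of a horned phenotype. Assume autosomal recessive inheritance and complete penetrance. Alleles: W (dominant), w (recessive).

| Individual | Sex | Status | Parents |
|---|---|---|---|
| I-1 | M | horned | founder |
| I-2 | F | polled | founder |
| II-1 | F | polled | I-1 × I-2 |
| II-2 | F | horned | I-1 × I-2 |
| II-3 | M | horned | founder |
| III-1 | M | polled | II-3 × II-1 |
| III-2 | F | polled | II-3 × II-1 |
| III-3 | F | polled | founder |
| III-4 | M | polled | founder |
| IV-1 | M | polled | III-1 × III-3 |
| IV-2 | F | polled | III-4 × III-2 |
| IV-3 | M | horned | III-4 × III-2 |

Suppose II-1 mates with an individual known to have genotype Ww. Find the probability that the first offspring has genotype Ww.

II-1 is polled so carries W and received w from I-1 (ww), so II-1 is Ww.
The cross gives 1/4 WW : 1/2 Ww : 1/4 ww, so P(offspring has genotype Ww) = 1/2.

1/2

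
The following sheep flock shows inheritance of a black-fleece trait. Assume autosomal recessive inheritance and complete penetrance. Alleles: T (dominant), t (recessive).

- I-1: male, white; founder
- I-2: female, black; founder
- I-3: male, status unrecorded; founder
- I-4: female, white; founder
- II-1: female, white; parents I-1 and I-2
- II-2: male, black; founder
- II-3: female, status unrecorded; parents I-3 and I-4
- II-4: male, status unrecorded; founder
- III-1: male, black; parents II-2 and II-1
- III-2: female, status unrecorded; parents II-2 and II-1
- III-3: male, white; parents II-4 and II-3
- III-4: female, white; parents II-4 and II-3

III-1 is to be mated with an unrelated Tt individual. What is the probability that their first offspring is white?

III-1 is black, so III-1 is tt.
The cross gives 1/2 Tt : 1/2 tt, so P(offspring is white) = 1/2.

1/2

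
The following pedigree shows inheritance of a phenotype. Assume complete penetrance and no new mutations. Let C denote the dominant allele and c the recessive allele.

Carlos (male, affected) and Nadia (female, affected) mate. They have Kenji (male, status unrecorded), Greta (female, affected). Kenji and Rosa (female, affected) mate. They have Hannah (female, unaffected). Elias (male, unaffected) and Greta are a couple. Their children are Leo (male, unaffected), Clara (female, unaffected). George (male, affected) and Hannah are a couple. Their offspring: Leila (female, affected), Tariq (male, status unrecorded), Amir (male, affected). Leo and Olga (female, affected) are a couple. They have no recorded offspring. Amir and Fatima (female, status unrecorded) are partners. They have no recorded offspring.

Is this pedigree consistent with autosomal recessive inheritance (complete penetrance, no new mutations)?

No

No assignment of genotypes under autosomal recessive satisfies every parent–offspring relationship, so the pedigree is inconsistent.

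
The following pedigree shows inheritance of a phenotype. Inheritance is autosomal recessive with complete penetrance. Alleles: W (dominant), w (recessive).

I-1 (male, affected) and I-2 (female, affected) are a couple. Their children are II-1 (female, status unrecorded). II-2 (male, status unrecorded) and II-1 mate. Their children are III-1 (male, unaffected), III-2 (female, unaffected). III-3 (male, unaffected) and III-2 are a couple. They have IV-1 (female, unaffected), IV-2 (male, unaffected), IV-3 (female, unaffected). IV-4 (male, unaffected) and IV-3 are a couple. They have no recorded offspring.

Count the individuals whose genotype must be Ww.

Obligate heterozygotes: III-1 is unaffected so carries W and received w from II-1 (ww), so III-1 is Ww; III-2 is unaffected so carries W and received w from II-1 (ww), so III-2 is Ww.
Every other individual is either homozygous by phenotype or has at least one consistent homozygous assignment, so the count is 2.

2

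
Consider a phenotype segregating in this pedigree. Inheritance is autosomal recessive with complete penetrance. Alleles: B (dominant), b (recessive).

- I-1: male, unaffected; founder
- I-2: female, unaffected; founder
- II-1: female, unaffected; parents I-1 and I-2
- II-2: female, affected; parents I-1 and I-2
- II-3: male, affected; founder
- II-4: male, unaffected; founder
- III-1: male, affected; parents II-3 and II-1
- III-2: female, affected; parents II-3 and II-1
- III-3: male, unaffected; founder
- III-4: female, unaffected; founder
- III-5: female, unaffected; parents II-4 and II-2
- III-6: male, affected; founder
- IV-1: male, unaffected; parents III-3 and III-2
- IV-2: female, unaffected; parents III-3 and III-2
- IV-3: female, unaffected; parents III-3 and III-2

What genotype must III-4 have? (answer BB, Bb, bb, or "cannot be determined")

cannot be determined

III-4's phenotype allows BB or Bb, and no parent or child forces a single allele at both positions; consistent genotype assignments exist with III-4 as BB or Bb.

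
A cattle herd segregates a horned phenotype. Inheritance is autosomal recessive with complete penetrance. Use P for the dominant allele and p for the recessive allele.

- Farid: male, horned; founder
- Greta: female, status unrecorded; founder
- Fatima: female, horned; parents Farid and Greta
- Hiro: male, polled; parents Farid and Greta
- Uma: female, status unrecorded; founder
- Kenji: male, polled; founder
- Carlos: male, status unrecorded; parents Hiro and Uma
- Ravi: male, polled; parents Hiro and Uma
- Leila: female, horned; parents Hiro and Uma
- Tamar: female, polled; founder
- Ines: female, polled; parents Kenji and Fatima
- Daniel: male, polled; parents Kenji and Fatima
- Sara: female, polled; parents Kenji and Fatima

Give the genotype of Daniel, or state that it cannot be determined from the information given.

From phenotype alone, Daniel is PP or Pp.
Daniel is polled so carries P and received p from Fatima (pp), so Daniel is Pp.

Pp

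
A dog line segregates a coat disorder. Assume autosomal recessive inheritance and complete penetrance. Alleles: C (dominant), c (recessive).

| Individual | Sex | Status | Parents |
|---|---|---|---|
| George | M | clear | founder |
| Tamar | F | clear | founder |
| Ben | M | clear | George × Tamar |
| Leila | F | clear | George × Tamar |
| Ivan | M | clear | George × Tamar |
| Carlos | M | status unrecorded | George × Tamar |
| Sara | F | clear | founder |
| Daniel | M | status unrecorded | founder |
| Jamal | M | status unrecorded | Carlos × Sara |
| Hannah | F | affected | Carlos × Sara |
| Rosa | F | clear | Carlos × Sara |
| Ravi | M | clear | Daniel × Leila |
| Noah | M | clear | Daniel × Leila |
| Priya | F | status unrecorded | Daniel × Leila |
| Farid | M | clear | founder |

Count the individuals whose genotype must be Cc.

Obligate heterozygotes: Sara is clear so carries C and passed c to Hannah (cc), so Sara is Cc.
Every other individual is either homozygous by phenotype or has at least one consistent homozygous assignment, so the count is 1.

1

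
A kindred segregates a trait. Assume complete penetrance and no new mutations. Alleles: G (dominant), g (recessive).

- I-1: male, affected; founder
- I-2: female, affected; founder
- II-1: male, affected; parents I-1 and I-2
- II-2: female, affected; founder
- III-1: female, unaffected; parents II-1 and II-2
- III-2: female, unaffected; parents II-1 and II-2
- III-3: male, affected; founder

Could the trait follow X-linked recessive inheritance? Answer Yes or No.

Under X-linked recessive, III-1 (unaffected, female) cannot arise from II-1 (affected) × II-2 (affected).

No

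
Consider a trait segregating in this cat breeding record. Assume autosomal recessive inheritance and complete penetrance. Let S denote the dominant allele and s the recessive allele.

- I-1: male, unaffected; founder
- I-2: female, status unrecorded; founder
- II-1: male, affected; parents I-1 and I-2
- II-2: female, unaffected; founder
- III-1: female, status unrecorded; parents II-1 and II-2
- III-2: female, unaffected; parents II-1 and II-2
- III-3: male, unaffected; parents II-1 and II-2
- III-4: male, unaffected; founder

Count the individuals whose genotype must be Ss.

3

Obligate heterozygotes: I-1 is unaffected so carries S and passed s to II-1 (ss), so I-1 is Ss; III-2 is unaffected so carries S and received s from II-1 (ss), so III-2 is Ss; III-3 is unaffected so carries S and received s from II-1 (ss), so III-3 is Ss.
Every other individual is either homozygous by phenotype or has at least one consistent homozygous assignment, so the count is 3.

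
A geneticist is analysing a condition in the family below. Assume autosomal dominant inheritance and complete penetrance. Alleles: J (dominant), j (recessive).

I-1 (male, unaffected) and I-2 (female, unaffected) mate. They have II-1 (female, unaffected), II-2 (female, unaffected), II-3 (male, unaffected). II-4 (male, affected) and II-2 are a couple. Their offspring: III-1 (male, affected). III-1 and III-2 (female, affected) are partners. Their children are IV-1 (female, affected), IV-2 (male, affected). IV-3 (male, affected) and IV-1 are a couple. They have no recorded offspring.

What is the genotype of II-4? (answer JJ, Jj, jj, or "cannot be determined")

II-4's phenotype allows JJ or Jj, and no parent or child forces a single allele at both positions; consistent genotype assignments exist with II-4 as JJ or Jj.

cannot be determined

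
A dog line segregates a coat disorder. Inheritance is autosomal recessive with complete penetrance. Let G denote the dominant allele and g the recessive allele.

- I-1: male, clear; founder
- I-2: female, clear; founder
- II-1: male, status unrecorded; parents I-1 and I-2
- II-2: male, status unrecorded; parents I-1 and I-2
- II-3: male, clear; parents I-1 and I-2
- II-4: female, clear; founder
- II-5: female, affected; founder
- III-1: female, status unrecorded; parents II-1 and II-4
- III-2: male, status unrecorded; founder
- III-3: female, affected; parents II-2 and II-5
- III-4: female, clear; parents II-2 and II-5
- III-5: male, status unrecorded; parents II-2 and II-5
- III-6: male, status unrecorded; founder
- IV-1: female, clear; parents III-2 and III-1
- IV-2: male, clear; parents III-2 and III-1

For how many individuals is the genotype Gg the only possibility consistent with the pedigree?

Obligate heterozygotes: II-2 passed G to III-4 (Gg, whose g came from II-5) and passed g to III-3 (gg), so II-2 is Gg; III-4 is clear so carries G and received g from II-5 (gg), so III-4 is Gg.
Every other individual is either homozygous by phenotype or has at least one consistent homozygous assignment, so the count is 2.

2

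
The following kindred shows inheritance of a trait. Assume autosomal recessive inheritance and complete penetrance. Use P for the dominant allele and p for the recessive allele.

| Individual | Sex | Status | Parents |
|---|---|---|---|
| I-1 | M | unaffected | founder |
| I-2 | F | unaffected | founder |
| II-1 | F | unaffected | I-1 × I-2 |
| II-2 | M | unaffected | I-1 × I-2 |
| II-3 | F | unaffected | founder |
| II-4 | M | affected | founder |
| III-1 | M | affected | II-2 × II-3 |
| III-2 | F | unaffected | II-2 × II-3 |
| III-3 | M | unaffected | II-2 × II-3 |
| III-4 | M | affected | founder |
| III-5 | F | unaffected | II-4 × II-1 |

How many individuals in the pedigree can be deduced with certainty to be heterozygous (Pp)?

Obligate heterozygotes: II-2 is unaffected so carries P and passed p to III-1 (pp), so II-2 is Pp; II-3 is unaffected so carries P and passed p to III-1 (pp), so II-3 is Pp; III-5 is unaffected so carries P and received p from II-4 (pp), so III-5 is Pp.
Every other individual is either homozygous by phenotype or has at least one consistent homozygous assignment, so the count is 3.

3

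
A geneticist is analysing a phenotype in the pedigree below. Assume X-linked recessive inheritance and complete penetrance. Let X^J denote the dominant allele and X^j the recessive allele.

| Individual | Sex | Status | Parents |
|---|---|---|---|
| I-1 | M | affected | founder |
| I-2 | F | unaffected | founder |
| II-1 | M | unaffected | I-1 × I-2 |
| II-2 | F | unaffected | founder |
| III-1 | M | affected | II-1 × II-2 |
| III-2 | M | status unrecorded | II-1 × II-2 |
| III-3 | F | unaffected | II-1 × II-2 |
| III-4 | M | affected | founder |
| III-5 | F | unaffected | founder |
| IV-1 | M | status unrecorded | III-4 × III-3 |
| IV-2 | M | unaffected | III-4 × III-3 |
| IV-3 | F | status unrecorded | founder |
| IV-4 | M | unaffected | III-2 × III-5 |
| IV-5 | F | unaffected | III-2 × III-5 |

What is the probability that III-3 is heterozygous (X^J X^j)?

1/3

II-1 is unaffected, so II-1 is X^J Y.
II-2 is unaffected so carries J and passed j to III-1 (X^j Y), so II-2 is X^J X^j.
Their cross gives offspring ratios 1/2 X^J X^J : 1/2 X^J X^j. Conditioning on III-3 being unaffected, P(X^J X^j) = 1/2 / 1 = 1/2 before taking III-3's own offspring into account.
III-4 is affected, so III-4 is X^j Y.
Now use III-3's offspring. Probability of each recorded status — unaffected son IV-2: 1/2 if III-3 is X^J X^j, 1 if X^J X^J. (IV-1: equally likely either way, so uninformative.)
Bayes: P(X^J X^j) = 1/2·1/2 / (1/2·1/2 + 1/2·1) = 1/3.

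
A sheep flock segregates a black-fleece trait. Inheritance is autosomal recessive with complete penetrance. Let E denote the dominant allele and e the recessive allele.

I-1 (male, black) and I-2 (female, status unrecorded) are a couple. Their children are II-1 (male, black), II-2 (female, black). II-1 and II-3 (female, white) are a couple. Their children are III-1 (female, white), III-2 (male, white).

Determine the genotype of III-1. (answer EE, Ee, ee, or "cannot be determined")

From phenotype alone, III-1 is EE or Ee.
III-1 is white so carries E and received e from II-1 (ee), so III-1 is Ee.

Ee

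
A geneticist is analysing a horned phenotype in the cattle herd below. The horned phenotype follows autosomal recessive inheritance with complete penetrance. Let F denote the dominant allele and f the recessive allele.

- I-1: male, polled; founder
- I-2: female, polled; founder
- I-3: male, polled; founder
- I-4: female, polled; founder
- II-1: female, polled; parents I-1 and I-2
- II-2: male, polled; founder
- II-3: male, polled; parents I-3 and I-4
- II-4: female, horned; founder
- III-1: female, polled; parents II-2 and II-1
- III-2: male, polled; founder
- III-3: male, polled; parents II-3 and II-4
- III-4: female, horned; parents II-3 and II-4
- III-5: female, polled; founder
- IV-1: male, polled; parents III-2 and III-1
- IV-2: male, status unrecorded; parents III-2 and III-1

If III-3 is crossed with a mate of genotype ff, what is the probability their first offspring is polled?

III-3 is polled so carries F and received f from II-4 (ff), so III-3 is Ff.
The cross gives 1/2 Ff : 1/2 ff, so P(offspring is polled) = 1/2.

1/2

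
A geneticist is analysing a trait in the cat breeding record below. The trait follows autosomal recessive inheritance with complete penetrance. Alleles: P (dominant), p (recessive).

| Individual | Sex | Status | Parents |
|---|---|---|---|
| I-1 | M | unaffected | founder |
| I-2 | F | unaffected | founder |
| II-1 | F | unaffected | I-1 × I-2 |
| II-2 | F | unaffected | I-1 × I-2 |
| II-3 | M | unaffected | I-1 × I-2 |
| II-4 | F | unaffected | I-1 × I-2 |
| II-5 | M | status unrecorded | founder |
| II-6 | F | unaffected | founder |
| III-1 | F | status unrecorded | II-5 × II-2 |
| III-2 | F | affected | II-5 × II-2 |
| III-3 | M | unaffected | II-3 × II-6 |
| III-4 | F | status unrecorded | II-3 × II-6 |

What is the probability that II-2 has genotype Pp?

II-2 is unaffected so carries P and passed p to III-2 (pp), so II-2 is Pp, giving P(Pp) = 1.

1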